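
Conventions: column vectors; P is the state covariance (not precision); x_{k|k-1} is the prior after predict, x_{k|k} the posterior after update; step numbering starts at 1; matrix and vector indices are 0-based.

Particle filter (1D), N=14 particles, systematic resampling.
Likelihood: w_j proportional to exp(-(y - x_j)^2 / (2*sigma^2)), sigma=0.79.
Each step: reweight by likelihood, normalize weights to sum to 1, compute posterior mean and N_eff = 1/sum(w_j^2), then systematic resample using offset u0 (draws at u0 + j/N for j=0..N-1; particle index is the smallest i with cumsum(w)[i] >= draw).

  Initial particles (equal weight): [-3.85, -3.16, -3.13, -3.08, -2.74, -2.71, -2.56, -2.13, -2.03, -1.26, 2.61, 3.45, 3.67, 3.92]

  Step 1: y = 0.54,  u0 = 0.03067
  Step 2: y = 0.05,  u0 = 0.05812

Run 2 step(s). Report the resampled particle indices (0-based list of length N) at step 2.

resampled_idx = [1, 2, 2, 3, 4, 4, 5, 6, 6, 7, 7, 8, 9, 9]

step 1: w=[0.0000, 0.0001, 0.0002, 0.0002, 0.0015, 0.0018, 0.0038, 0.0281, 0.0427, 0.6334, 0.2742, 0.0096, 0.0033, 0.0009]  mean=-0.2008  Neff=2.0872  idx=[7, 9, 9, 9, 9, 9, 9, 9, 9, 9, 10, 10, 10, 10]
step 2: w=[0.0096, 0.1090, 0.1090, 0.1090, 0.1090, 0.1090, 0.1090, 0.1090, 0.1090, 0.1090, 0.0023, 0.0023, 0.0023, 0.0023]  mean=-1.2333  Neff=9.3350  idx=[1, 2, 2, 3, 4, 4, 5, 6, 6, 7, 7, 8, 9, 9]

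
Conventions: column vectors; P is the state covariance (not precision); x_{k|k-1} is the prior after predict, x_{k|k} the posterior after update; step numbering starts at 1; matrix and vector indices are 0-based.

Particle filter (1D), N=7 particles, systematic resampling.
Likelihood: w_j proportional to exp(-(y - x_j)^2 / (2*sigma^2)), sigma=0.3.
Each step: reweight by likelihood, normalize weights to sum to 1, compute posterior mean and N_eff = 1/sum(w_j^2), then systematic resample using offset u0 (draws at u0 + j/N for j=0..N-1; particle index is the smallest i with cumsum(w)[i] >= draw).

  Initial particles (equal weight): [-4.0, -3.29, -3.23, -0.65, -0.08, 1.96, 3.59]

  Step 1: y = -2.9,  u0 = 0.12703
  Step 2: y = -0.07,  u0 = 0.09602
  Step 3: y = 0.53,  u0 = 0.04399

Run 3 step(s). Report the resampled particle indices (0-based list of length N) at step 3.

resampled_idx = [0, 1, 2, 3, 4, 5, 6]

step 1: w=[0.0012, 0.4397, 0.5590, 0.0000, 0.0000, 0.0000, 0.0000]  mean=-3.2573  Neff=1.9767  idx=[1, 1, 1, 2, 2, 2, 2]
step 2: w=[0.0274, 0.0274, 0.0274, 0.2295, 0.2295, 0.2295, 0.2295]  mean=-3.2349  Neff=4.6973  idx=[3, 3, 4, 4, 5, 6, 6]
step 3: w=[0.1429, 0.1429, 0.1429, 0.1429, 0.1429, 0.1429, 0.1429]  mean=-3.2300  Neff=7.0000  idx=[0, 1, 2, 3, 4, 5, 6]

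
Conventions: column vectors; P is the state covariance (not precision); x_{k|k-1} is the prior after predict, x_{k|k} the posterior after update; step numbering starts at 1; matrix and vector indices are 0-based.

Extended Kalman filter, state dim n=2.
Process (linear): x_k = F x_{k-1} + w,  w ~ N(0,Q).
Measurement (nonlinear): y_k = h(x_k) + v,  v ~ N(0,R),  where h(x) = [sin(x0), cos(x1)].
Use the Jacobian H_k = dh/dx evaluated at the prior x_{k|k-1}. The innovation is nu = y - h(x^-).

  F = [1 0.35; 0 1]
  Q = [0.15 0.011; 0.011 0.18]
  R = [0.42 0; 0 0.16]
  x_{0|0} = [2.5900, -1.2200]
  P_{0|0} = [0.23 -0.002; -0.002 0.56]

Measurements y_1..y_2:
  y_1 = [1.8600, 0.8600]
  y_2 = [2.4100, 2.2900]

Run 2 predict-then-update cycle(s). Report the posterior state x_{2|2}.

step 1: x^-=[2.1630, -1.2200]  P^-=[0.4472 0.2050; 0.2050 0.7400]  H_jac=[-0.5582 0.0000; 0.0000 0.9391]  S=[0.5593 -0.1075; -0.1075 0.8126]  K=[-0.4112 0.1825; -0.0413 0.8497]  nu=[1.0303, 0.5164]  x^+=[1.8336, -0.8238]  P^+=[0.3094 0.0311; 0.0311 0.1448]
step 2: x^-=[1.5452, -0.8238]  P^-=[0.4989 0.0928; 0.0928 0.3248]  H_jac=[0.0256 0.0000; 0.0000 0.7338]  S=[0.4203 0.0017; 0.0017 0.3349]  K=[0.0295 0.2031; 0.0027 0.7116]  nu=[1.4103, 1.6106]  x^+=[1.9140, 0.3261]  P^+=[0.4847 0.0443; 0.0443 0.1552]

x_post = [1.9140, 0.3261]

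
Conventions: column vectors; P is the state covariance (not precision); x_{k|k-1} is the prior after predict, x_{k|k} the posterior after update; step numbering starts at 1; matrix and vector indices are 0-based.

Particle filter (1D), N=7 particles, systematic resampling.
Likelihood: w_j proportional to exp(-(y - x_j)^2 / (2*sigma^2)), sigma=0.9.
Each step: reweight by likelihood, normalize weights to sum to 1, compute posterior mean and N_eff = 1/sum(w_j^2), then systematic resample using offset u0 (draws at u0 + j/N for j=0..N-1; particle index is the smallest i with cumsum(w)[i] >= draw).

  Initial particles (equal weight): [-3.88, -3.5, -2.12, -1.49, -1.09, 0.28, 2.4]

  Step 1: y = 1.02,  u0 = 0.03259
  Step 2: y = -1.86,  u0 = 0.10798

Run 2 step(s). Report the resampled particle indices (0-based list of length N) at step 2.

resampled_idx = [0, 0, 0, 0, 0, 2, 4]

step 1: w=[0.0000, 0.0000, 0.0021, 0.0185, 0.0578, 0.6433, 0.2784]  mean=0.7535  Neff=2.0200  idx=[4, 5, 5, 5, 5, 6, 6]
step 2: w=[0.7455, 0.0636, 0.0636, 0.0636, 0.0636, 0.0000, 0.0000]  mean=-0.7412  Neff=1.7486  idx=[0, 0, 0, 0, 0, 2, 4]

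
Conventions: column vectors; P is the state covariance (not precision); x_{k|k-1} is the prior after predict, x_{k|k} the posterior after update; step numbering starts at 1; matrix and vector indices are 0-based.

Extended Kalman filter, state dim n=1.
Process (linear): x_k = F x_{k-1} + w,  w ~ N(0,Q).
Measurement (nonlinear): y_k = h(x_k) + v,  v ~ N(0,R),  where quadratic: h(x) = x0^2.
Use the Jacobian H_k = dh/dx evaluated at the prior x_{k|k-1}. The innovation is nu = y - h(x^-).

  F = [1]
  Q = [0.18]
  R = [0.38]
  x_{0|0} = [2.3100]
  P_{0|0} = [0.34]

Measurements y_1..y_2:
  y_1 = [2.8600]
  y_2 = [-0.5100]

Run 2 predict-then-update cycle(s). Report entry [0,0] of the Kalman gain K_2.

step 1: x^-=[2.3100]  P^-=[0.5200]  H_jac=[4.6200]  S=[11.4791]  K=[0.2093]  nu=[-2.4761]  x^+=[1.7918]  P^+=[0.0172]
step 2: x^-=[1.7918]  P^-=[0.1972]  H_jac=[3.5836]  S=[2.9126]  K=[0.2426]  nu=[-3.7205]  x^+=[0.8890]  P^+=[0.0257]

K[0,0] = 0.2426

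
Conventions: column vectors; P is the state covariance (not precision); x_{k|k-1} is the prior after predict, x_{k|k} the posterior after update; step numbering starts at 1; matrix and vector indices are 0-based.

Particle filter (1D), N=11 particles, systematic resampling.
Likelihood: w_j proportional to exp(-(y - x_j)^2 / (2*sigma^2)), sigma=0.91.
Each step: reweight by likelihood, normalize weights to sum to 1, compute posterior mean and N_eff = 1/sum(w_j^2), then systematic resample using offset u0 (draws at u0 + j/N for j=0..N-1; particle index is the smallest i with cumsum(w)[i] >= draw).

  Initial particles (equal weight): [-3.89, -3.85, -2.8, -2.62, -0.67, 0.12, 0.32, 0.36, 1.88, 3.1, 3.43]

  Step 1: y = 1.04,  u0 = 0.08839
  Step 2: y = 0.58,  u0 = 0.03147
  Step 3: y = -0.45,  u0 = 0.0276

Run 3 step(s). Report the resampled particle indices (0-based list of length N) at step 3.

step 1: w=[0.0000, 0.0000, 0.0000, 0.0001, 0.0566, 0.1986, 0.2421, 0.2504, 0.2162, 0.0255, 0.0105]  mean=0.6747  Neff=4.7302  idx=[5, 5, 6, 6, 6, 7, 7, 7, 8, 8, 10]
step 2: w=[0.1063, 0.1063, 0.1159, 0.1159, 0.1159, 0.1173, 0.1173, 0.1173, 0.0435, 0.0435, 0.0009]  mean=0.4301  Neff=9.2649  idx=[0, 1, 2, 2, 3, 4, 5, 5, 6, 7, 8]
step 3: w=[0.1146, 0.1146, 0.0975, 0.0975, 0.0975, 0.0975, 0.0939, 0.0939, 0.0939, 0.0939, 0.0053]  mean=0.2974  Neff=10.0422  idx=[0, 1, 1, 2, 3, 4, 5, 6, 7, 8, 9]

resampled_idx = [0, 1, 1, 2, 3, 4, 5, 6, 7, 8, 9]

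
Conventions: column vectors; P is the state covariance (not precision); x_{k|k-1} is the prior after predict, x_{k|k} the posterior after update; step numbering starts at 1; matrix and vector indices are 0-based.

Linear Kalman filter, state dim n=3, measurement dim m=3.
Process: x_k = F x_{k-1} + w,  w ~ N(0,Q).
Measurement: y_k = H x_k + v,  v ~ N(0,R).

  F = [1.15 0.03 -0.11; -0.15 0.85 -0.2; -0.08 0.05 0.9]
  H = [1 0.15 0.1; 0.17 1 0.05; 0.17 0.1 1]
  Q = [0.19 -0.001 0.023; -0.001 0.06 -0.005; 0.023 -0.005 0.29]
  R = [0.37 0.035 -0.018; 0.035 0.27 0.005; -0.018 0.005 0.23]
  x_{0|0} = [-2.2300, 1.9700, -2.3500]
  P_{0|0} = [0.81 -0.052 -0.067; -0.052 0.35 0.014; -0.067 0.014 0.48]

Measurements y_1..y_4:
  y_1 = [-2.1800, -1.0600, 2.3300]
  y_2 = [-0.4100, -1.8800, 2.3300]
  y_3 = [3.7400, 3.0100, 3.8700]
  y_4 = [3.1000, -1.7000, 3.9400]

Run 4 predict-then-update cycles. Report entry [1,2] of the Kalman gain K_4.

step 1: x^-=[-2.2469, 2.4790, -1.8381]  P^-=[1.2806 -0.1589 -0.1710; -0.1589 0.3548 -0.0443; -0.1710 -0.0443 0.6962]  S=[1.5824 0.1302 0.0737; 0.1302 0.6022 0.0075; 0.0737 0.0075 0.8943]  K=[0.7920 -0.0875 -0.0301; -0.1145 0.5658 -0.0354; -0.0989 -0.0520 0.7496]  nu=[-0.1211, -3.0651, 4.3022]  x^+=[-2.2042, 0.6061, 1.5582]  P^+=[0.3041 -0.0443 -0.0689; -0.0443 0.1567 -0.0114; -0.0689 -0.0114 0.1868]
step 2: x^-=[-2.6880, 0.5342, 1.6090]  P^-=[0.6090 -0.0726 -0.0978; -0.0726 0.1986 -0.0254; -0.0978 -0.0254 0.4529]  S=[0.9459 0.0868 0.0211; 0.0868 0.4584 0.0086; 0.0211 0.0086 0.6617]  K=[0.6281 -0.0618 -0.0216; -0.0859 0.4203 -0.0297; -0.0705 -0.0412 0.6583]  nu=[2.0370, -2.0377, 1.1246]  x^+=[-1.3069, -0.5305, 2.2896]  P^+=[0.2410 -0.0331 -0.0543; -0.0331 0.1164 -0.0092; -0.0543 -0.0092 0.1626]
step 3: x^-=[-1.7707, -0.7128, 2.1386]  P^-=[0.5223 -0.0557 -0.0737; -0.0557 0.1643 -0.0244; -0.0737 -0.0244 0.4308]  S=[0.8681 0.0859 0.0304; 0.0859 0.4279 0.0099; 0.0304 0.0099 0.6457]  K=[0.5888 -0.0492 -0.0123; -0.0746 0.3748 -0.0293; -0.0583 -0.0394 0.6474]  nu=[5.4038, 3.9169, 2.1037]  x^+=[1.1925, 0.2901, 3.0310]  P^+=[0.2256 -0.0286 -0.0492; -0.0286 0.1037 -0.0090; -0.0492 -0.0090 0.1590]
step 4: x^-=[1.0467, -0.5385, 2.6470]  P^-=[0.5009 -0.0502 -0.0664; -0.0502 0.1538 -0.0253; -0.0664 -0.0253 0.4270]  S=[0.8495 0.0867 0.0342; 0.0867 0.4186 0.0095; 0.0342 0.0095 0.6437]  K=[0.5778 -0.0440 -0.0088; -0.0704 0.3593 -0.0303; -0.0544 -0.0399 0.6454]  nu=[1.8694, -1.4718, 1.1690]  x^+=[2.1812, -1.2342, 3.3584]  P^+=[0.2212 -0.0269 -0.0476; -0.0269 0.0994 -0.0093; -0.0476 -0.0093 0.1582]

K[1,2] = -0.0303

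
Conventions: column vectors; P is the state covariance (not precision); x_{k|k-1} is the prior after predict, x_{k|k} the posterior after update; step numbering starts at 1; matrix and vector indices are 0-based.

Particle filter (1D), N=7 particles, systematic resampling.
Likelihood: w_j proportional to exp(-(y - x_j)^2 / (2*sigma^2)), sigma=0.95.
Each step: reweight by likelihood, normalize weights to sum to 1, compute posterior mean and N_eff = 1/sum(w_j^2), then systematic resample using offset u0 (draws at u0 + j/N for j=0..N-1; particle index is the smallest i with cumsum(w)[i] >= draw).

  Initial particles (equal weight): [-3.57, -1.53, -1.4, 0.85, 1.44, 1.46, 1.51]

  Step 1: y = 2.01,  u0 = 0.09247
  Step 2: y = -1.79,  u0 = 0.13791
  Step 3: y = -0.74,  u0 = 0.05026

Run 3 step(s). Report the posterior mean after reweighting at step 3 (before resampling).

post_mean = 1.0145

step 1: w=[0.0000, 0.0003, 0.0005, 0.1567, 0.2758, 0.2792, 0.2875]  mean=1.3708  Neff=3.8283  idx=[3, 4, 4, 5, 5, 6, 6]
step 2: w=[0.5572, 0.0818, 0.0818, 0.0761, 0.0761, 0.0635, 0.0635]  mean=1.1232  Neff=2.9113  idx=[0, 0, 0, 1, 2, 4, 6]
step 3: w=[0.2435, 0.2435, 0.2435, 0.0710, 0.0710, 0.0676, 0.0598]  mean=1.0145  Neff=5.0987  idx=[0, 0, 1, 1, 2, 3, 5]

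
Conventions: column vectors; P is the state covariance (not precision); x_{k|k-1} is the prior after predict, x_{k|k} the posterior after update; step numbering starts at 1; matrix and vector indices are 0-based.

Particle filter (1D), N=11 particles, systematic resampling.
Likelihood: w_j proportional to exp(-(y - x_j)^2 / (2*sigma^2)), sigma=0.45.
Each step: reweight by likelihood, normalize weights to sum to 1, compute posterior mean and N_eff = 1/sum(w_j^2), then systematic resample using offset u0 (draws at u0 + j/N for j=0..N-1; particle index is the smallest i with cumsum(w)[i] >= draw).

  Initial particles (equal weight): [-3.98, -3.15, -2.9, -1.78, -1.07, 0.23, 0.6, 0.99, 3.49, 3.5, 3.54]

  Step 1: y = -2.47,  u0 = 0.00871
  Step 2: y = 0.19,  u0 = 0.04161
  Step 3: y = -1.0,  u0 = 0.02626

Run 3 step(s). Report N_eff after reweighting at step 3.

N_eff = 11.0000

step 1: w=[0.0028, 0.2508, 0.4977, 0.2425, 0.0062, 0.0000, 0.0000, 0.0000, 0.0000, 0.0000, 0.0000]  mean=-2.6828  Neff=2.7069  idx=[1, 1, 1, 2, 2, 2, 2, 2, 2, 3, 3]
step 2: w=[0.0000, 0.0000, 0.0000, 0.0000, 0.0000, 0.0000, 0.0000, 0.0000, 0.0000, 0.5000, 0.5000]  mean=-1.7800  Neff=2.0000  idx=[9, 9, 9, 9, 9, 9, 10, 10, 10, 10, 10]
step 3: w=[0.0909, 0.0909, 0.0909, 0.0909, 0.0909, 0.0909, 0.0909, 0.0909, 0.0909, 0.0909, 0.0909]  mean=-1.7800  Neff=11.0000  idx=[0, 1, 2, 3, 4, 5, 6, 7, 8, 9, 10]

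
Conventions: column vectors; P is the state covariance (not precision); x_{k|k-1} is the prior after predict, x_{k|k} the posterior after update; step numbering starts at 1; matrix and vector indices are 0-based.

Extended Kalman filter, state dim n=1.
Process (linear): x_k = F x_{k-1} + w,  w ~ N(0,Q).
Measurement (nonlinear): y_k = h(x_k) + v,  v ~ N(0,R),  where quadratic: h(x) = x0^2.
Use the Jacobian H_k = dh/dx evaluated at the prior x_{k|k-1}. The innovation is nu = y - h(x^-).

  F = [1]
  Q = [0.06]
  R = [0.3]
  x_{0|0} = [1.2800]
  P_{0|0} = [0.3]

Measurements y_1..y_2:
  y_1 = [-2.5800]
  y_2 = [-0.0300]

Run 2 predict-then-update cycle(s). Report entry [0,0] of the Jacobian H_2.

H_jac[0,0] = -0.3638

step 1: x^-=[1.2800]  P^-=[0.3600]  H_jac=[2.5600]  S=[2.6593]  K=[0.3466]  nu=[-4.2184]  x^+=[-0.1819]  P^+=[0.0406]
step 2: x^-=[-0.1819]  P^-=[0.1006]  H_jac=[-0.3638]  S=[0.3133]  K=[-0.1168]  nu=[-0.0631]  x^+=[-0.1745]  P^+=[0.0963]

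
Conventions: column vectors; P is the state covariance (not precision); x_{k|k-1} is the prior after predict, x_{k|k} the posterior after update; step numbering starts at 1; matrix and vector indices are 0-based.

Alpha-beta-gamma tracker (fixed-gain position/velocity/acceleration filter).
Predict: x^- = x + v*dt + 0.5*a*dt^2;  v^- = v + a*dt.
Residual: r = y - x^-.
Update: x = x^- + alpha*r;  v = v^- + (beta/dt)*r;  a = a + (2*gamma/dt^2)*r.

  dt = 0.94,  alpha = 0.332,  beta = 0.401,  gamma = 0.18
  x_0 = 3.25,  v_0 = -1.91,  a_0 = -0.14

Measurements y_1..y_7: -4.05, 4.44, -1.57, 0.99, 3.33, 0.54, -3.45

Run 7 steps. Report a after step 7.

a_post = -7.6772

step 1: x_pred=1.3927  r=-5.4427  x^+=-0.4142  v^+=-4.3635  a^+=-2.3575
step 2: x_pred=-5.5574  r=9.9974  x^+=-2.2383  v^+=-2.3146  a^+=1.7157
step 3: x_pred=-3.6561  r=2.0861  x^+=-2.9635  v^+=0.1880  a^+=2.5656
step 4: x_pred=-1.6533  r=2.6433  x^+=-0.7757  v^+=3.7273  a^+=3.6425
step 5: x_pred=4.3372  r=-1.0072  x^+=4.0028  v^+=6.7216  a^+=3.2322
step 6: x_pred=11.7491  r=-11.2091  x^+=8.0277  v^+=4.9781  a^+=-1.3347
step 7: x_pred=12.1174  r=-15.5674  x^+=6.9490  v^+=-2.9175  a^+=-7.6772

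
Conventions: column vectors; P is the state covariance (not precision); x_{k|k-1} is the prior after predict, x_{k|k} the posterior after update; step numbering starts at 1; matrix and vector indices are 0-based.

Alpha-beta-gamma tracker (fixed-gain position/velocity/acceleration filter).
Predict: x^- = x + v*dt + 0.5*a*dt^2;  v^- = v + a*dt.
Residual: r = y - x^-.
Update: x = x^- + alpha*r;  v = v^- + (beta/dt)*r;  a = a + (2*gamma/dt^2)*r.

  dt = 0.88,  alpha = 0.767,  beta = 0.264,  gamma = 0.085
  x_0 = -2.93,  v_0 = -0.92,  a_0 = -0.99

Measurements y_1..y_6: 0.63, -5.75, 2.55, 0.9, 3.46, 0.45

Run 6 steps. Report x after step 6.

x_post = 1.6402

step 1: x_pred=-4.1229  r=4.7529  x^+=-0.4774  v^+=-0.3653  a^+=0.0534
step 2: x_pred=-0.7782  r=-4.9718  x^+=-4.5916  v^+=-1.8099  a^+=-1.0380
step 3: x_pred=-6.5862  r=9.1362  x^+=0.4213  v^+=0.0175  a^+=0.9676
step 4: x_pred=0.8113  r=0.0887  x^+=0.8793  v^+=0.8956  a^+=0.9870
step 5: x_pred=2.0496  r=1.4104  x^+=3.1314  v^+=2.1873  a^+=1.2967
step 6: x_pred=5.5583  r=-5.1083  x^+=1.6402  v^+=1.7959  a^+=0.1753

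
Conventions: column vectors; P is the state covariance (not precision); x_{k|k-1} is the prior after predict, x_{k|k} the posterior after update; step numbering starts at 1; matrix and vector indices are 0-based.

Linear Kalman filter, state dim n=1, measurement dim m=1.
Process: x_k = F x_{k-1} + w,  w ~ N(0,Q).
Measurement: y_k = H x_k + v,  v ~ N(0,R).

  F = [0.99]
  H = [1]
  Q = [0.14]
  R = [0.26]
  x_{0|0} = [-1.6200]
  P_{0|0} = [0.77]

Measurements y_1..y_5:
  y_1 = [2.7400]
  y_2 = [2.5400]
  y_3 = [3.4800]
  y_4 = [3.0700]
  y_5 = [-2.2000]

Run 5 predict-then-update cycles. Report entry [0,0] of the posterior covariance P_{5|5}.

step 1: x^-=[-1.6038]  P^-=[0.8947]  S=[1.1547]  K=[0.7748]  nu=[4.3438]  x^+=[1.7619]  P^+=[0.2015]
step 2: x^-=[1.7443]  P^-=[0.3374]  S=[0.5974]  K=[0.5648]  nu=[0.7957]  x^+=[2.1937]  P^+=[0.1469]
step 3: x^-=[2.1718]  P^-=[0.2839]  S=[0.5439]  K=[0.5220]  nu=[1.3082]  x^+=[2.8547]  P^+=[0.1357]
step 4: x^-=[2.8261]  P^-=[0.2730]  S=[0.5330]  K=[0.5122]  nu=[0.2439]  x^+=[2.9510]  P^+=[0.1332]
step 5: x^-=[2.9215]  P^-=[0.2705]  S=[0.5305]  K=[0.5099]  nu=[-5.1215]  x^+=[0.3100]  P^+=[0.1326]

P_post[0,0] = 0.1326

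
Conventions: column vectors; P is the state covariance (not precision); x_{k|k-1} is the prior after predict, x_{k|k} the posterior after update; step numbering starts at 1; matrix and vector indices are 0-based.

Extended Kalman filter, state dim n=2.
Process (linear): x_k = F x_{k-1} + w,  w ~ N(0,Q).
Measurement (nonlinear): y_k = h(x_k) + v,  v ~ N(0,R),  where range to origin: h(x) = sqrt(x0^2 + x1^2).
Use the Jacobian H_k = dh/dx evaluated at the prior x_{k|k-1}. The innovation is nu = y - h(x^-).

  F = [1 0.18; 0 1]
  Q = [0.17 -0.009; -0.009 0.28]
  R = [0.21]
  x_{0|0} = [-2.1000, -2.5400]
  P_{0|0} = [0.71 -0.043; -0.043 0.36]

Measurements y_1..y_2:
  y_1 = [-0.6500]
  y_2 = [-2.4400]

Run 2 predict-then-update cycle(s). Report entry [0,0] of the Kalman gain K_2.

K[0,0] = 0.2996

step 1: x^-=[-2.5572, -2.5400]  P^-=[0.8762 0.0128; 0.0128 0.6400]  H_jac=[-0.7095 -0.7047]  S=[0.9817]  K=[-0.6424; -0.4687]  nu=[-4.2543]  x^+=[0.1759, -0.5461]  P^+=[0.4710 -0.2828; -0.2828 0.4244]
step 2: x^-=[0.0776, -0.5461]  P^-=[0.5530 -0.2154; -0.2154 0.7044]  H_jac=[0.1406 -0.9901]  S=[0.9713]  K=[0.2996; -0.7491]  nu=[-2.9916]  x^+=[-0.8187, 1.6949]  P^+=[0.4658 0.0026; 0.0026 0.1593]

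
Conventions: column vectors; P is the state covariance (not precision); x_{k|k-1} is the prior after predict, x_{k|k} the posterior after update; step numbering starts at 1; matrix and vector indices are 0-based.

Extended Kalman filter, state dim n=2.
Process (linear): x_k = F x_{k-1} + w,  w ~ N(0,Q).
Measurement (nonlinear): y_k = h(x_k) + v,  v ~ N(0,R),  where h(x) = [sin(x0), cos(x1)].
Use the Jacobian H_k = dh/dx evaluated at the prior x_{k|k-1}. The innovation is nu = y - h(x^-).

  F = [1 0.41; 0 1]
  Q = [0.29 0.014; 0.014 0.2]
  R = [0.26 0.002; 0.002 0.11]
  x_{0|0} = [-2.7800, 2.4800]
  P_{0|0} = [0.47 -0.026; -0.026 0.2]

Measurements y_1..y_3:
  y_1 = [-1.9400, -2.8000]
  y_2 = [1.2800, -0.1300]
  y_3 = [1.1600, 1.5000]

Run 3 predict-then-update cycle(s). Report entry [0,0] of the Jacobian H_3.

H_jac[0,0] = -0.9974

step 1: x^-=[-1.7632, 2.4800]  P^-=[0.7723 0.0700; 0.0700 0.4000]  H_jac=[-0.1912 0.0000; 0.0000 -0.6144]  S=[0.2882 0.0102; 0.0102 0.2610]  K=[-0.5072 -0.1449; -0.0131 -0.9411]  nu=[-0.9585, -2.0110]  x^+=[-0.9856, 4.3851]  P^+=[0.6912 0.0276; 0.0276 0.1685]
step 2: x^-=[0.8122, 4.3851]  P^-=[1.0321 0.1107; 0.1107 0.3685]  H_jac=[0.6879 0.0000; 0.0000 0.9469]  S=[0.7484 0.0741; 0.0741 0.4405]  K=[0.9408 0.0797; 0.0237 0.7883]  nu=[0.5542, 0.1915]  x^+=[1.3489, 4.5492]  P^+=[0.3558 0.0112; 0.0112 0.0916]
step 3: x^-=[3.2140, 4.5492]  P^-=[0.6705 0.0628; 0.0628 0.2916]  H_jac=[-0.9974 0.0000; 0.0000 0.9867]  S=[0.9269 -0.0598; -0.0598 0.3939]  K=[-0.7183 0.0483; -0.0207 0.7273]  nu=[1.2324, 1.6625]  x^+=[2.4091, 5.7329]  P^+=[0.1871 0.0039; 0.0039 0.0810]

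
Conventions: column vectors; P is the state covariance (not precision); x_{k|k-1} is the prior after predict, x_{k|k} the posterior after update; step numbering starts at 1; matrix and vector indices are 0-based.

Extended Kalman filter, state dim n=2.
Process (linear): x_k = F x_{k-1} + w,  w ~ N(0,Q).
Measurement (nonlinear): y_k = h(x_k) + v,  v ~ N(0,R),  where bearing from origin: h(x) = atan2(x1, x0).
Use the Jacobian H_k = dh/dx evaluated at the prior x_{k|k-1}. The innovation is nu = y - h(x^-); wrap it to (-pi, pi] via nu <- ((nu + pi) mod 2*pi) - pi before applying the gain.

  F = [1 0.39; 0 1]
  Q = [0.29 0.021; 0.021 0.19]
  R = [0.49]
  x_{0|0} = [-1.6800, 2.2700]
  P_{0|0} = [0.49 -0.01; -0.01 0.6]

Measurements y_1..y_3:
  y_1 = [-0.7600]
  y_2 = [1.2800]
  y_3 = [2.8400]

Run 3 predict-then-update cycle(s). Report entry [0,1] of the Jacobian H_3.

H_jac[0,1] = 0.1609

step 1: x^-=[-0.7947, 2.2700]  P^-=[0.8635 0.2450; 0.2450 0.7900]  H_jac=[-0.3924 -0.1374]  S=[0.6643]  K=[-0.5607; -0.3081]  nu=[-2.6675]  x^+=[0.7011, 3.0919]  P^+=[0.6546 0.1302; 0.1302 0.7269]
step 2: x^-=[1.9070, 3.0919]  P^-=[1.1567 0.4347; 0.4347 0.9169]  H_jac=[-0.2343 0.1445]  S=[0.5432]  K=[-0.3833; 0.0564]  nu=[0.2619]  x^+=[1.8066, 3.1067]  P^+=[1.0769 0.4465; 0.4465 0.9152]
step 3: x^-=[3.0182, 3.1067]  P^-=[1.8544 0.8244; 0.8244 1.1052]  H_jac=[-0.1656 0.1609]  S=[0.5255]  K=[-0.3319; 0.0786]  nu=[2.0402]  x^+=[2.3410, 3.2670]  P^+=[1.7965 0.8381; 0.8381 1.1020]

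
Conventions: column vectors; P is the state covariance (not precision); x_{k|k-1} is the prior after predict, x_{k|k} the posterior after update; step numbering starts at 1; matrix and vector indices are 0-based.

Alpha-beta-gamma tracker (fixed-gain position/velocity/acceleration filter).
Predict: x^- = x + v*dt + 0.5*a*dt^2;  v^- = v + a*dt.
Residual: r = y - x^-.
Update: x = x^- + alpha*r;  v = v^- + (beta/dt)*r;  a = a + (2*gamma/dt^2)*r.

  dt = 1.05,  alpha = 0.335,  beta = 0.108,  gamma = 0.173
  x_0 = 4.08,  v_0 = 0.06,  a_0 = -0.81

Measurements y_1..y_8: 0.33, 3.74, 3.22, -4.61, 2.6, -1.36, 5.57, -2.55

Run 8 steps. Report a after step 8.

a_post = 0.1470

step 1: x_pred=3.6965  r=-3.3665  x^+=2.5687  v^+=-1.1368  a^+=-1.8665
step 2: x_pred=0.3462  r=3.3938  x^+=1.4831  v^+=-2.7475  a^+=-0.8014
step 3: x_pred=-1.8436  r=5.0636  x^+=-0.1473  v^+=-3.0682  a^+=0.7877
step 4: x_pred=-2.9347  r=-1.6753  x^+=-3.4959  v^+=-2.4135  a^+=0.2619
step 5: x_pred=-5.8857  r=8.4857  x^+=-3.0430  v^+=-1.2656  a^+=2.9250
step 6: x_pred=-2.7595  r=1.3995  x^+=-2.2906  v^+=1.9495  a^+=3.3642
step 7: x_pred=1.6109  r=3.9591  x^+=2.9372  v^+=5.8892  a^+=4.6067
step 8: x_pred=11.6602  r=-14.2102  x^+=6.8998  v^+=9.2646  a^+=0.1470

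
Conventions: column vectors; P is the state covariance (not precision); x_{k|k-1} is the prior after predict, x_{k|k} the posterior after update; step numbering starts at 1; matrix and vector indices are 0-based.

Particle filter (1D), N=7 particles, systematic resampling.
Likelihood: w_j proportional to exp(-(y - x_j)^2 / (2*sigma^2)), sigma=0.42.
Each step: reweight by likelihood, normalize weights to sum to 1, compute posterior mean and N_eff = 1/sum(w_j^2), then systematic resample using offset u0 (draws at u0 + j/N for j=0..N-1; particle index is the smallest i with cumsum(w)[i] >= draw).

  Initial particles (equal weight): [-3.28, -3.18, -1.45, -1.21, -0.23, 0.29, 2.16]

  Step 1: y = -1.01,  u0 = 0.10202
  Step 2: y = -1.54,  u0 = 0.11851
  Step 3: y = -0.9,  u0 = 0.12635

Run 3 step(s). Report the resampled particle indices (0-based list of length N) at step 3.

step 1: w=[0.0000, 0.0000, 0.3486, 0.5388, 0.1076, 0.0050, 0.0000]  mean=-1.1807  Neff=2.3617  idx=[2, 2, 3, 3, 3, 3, 4]
step 2: w=[0.1994, 0.1994, 0.1499, 0.1499, 0.1499, 0.1499, 0.0016]  mean=-1.3042  Neff=5.9025  idx=[0, 1, 2, 2, 3, 4, 5]
step 3: w=[0.0911, 0.0911, 0.1636, 0.1636, 0.1636, 0.1636, 0.1636]  mean=-1.2537  Neff=6.6510  idx=[1, 2, 3, 4, 5, 6, 6]

resampled_idx = [1, 2, 3, 4, 5, 6, 6]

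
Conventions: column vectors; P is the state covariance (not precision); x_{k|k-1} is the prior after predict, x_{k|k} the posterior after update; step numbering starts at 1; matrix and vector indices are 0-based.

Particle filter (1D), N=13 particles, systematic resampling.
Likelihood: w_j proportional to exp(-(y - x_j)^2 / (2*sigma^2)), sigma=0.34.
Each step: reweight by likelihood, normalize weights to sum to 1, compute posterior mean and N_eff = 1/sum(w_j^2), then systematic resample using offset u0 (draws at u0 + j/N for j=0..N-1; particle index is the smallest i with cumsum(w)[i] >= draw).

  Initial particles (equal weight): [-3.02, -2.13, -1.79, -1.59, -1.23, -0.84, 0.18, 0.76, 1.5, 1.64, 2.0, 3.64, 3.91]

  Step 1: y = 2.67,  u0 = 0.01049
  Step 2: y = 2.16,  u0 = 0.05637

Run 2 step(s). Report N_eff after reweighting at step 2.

N_eff = 11.3127

step 1: w=[0.0000, 0.0000, 0.0000, 0.0000, 0.0000, 0.0000, 0.0000, 0.0000, 0.0154, 0.0582, 0.8213, 0.0978, 0.0074]  mean=2.1459  Neff=1.4541  idx=[8, 10, 10, 10, 10, 10, 10, 10, 10, 10, 10, 10, 11]
step 2: w=[0.0152, 0.0895, 0.0895, 0.0895, 0.0895, 0.0895, 0.0895, 0.0895, 0.0895, 0.0895, 0.0895, 0.0895, 0.0000]  mean=1.9924  Neff=11.3127  idx=[1, 2, 3, 4, 4, 5, 6, 7, 8, 9, 10, 10, 11]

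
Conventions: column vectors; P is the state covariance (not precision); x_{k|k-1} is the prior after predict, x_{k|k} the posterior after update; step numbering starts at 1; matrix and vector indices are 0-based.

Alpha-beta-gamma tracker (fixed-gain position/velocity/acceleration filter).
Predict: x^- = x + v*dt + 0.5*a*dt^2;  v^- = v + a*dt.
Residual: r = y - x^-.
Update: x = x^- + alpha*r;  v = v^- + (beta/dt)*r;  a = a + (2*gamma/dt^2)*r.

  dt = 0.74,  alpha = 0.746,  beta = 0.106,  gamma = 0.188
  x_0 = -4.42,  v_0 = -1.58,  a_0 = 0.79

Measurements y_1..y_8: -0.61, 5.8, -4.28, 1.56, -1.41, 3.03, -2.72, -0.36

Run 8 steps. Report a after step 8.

step 1: x_pred=-5.3729  r=4.7629  x^+=-1.8198  v^+=-0.3131  a^+=4.0604
step 2: x_pred=-0.9398  r=6.7398  x^+=4.0881  v^+=3.6569  a^+=8.6881
step 3: x_pred=9.1730  r=-13.4530  x^+=-0.8629  v^+=8.1591  a^+=-0.5492
step 4: x_pred=5.0244  r=-3.4644  x^+=2.4400  v^+=7.2564  a^+=-2.9280
step 5: x_pred=7.0081  r=-8.4181  x^+=0.7282  v^+=3.8839  a^+=-8.7081
step 6: x_pred=1.2180  r=1.8120  x^+=2.5698  v^+=-2.3005  a^+=-7.4639
step 7: x_pred=-1.1763  r=-1.5437  x^+=-2.3279  v^+=-8.0449  a^+=-8.5239
step 8: x_pred=-10.6150  r=10.2550  x^+=-2.9648  v^+=-12.8837  a^+=-1.4825

a_post = -1.4825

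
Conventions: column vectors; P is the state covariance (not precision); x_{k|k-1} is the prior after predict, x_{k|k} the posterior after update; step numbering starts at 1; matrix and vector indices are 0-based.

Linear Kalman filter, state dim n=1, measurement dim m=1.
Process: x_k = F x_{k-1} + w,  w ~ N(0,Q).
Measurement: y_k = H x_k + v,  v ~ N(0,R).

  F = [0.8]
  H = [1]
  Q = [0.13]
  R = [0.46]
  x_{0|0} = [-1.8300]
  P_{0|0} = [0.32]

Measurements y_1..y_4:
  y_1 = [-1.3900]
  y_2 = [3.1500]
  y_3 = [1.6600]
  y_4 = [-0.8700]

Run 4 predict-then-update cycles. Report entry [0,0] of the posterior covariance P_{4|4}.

P_post[0,0] = 0.1531

step 1: x^-=[-1.4640]  P^-=[0.3348]  S=[0.7948]  K=[0.4212]  nu=[0.0740]  x^+=[-1.4328]  P^+=[0.1938]
step 2: x^-=[-1.1463]  P^-=[0.2540]  S=[0.7140]  K=[0.3558]  nu=[4.2963]  x^+=[0.3821]  P^+=[0.1636]
step 3: x^-=[0.3057]  P^-=[0.2347]  S=[0.6947]  K=[0.3379]  nu=[1.3543]  x^+=[0.7633]  P^+=[0.1554]
step 4: x^-=[0.6106]  P^-=[0.2295]  S=[0.6895]  K=[0.3328]  nu=[-1.4806]  x^+=[0.1178]  P^+=[0.1531]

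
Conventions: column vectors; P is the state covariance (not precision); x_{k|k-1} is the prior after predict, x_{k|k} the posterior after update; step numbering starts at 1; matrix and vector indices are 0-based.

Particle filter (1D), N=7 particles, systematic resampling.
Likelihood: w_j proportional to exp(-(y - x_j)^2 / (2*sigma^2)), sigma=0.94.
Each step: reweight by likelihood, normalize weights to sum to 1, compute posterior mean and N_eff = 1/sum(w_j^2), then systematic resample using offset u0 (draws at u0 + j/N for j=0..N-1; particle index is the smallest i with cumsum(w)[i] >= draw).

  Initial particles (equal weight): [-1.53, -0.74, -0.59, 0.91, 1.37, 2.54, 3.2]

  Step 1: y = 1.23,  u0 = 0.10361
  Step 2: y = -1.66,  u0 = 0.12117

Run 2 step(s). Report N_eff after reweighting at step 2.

step 1: w=[0.0050, 0.0412, 0.0568, 0.3494, 0.3662, 0.1402, 0.0412]  mean=1.2360  Neff=3.5398  idx=[3, 3, 3, 4, 4, 4, 6]
step 2: w=[0.2704, 0.2704, 0.2704, 0.0629, 0.0629, 0.0629, 0.0000]  mean=0.9969  Neff=4.3250  idx=[0, 0, 1, 2, 2, 3, 5]

N_eff = 4.3250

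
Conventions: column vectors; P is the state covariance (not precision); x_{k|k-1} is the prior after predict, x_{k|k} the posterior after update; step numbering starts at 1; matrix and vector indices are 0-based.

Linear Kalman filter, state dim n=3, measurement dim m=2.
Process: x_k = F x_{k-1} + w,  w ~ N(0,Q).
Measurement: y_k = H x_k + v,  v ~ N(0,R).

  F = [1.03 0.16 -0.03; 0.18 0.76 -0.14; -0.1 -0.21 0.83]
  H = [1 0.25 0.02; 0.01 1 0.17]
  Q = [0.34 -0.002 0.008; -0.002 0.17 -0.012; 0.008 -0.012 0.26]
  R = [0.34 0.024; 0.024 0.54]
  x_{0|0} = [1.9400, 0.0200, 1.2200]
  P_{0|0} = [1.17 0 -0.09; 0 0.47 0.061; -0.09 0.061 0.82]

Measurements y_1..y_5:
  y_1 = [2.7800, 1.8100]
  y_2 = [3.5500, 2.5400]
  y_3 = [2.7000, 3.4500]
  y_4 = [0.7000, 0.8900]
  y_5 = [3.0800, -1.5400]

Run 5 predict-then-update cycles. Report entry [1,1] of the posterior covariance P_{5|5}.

P_post[1,1] = 0.2449

step 1: x^-=[1.9648, 0.1936, 0.8144]  P^-=[1.5990 0.2862 -0.2174; 0.2862 0.4870 -0.1778; -0.2174 -0.1778 0.8510]  S=[2.1024 0.4035; 0.4035 0.9963]  K=[0.8039 -0.0593; 0.1126 0.4158; -0.1189 0.0127]  nu=[0.7505, 1.4583]  x^+=[2.4816, 0.8844, 0.7437]  P^+=[0.2753 -0.0116 -0.0227; -0.0116 0.2504 -0.1355; -0.0227 -0.1355 0.8223]
step 2: x^-=[2.6753, 1.0147, 0.1834]  P^-=[0.6380 0.0830 -0.0849; 0.0830 0.3665 -0.2443; -0.0849 -0.2443 0.8908]  S=[1.0370 0.1785; 0.1785 0.8506]  K=[0.6417 -0.0465; 0.1014 0.3617; -0.1085 -0.0874]  nu=[0.6174, 1.4673]  x^+=[3.0031, 1.6081, -0.0119]  P^+=[0.2199 -0.0107 -0.0070; -0.0107 0.2314 -0.1974; -0.0070 -0.1974 0.8687]
step 3: x^-=[3.3509, 1.7644, -0.6479]  P^-=[0.5788 0.0718 -0.0750; 0.0718 0.3672 -0.2841; -0.0750 -0.2841 0.9404]  S=[0.9722 0.1663; 0.1663 0.8391]  K=[0.6201 -0.0456; 0.1007 0.3610; -0.1091 -0.1273]  nu=[-1.0790, 1.7623]  x^+=[2.6015, 2.2919, -0.7546]  P^+=[0.2127 -0.0116 -0.0018; -0.0116 0.2359 -0.2262; -0.0018 -0.2262 0.9106]
step 4: x^-=[3.0689, 2.3158, -1.3677]  P^-=[0.5709 0.0711 -0.0748; 0.0711 0.3761 -0.3076; -0.0748 -0.3076 0.9785]  S=[0.9643 0.1663; 0.1663 0.8410]  K=[0.6169 -0.0458; 0.1017 0.3657; -0.1118 -0.1467]  nu=[-2.9205, -1.2239]  x^+=[1.3235, 1.5710, -0.8617]  P^+=[0.2117 -0.0121 0.0002; -0.0121 0.2412 -0.2422; 0.0002 -0.2422 0.9429]
step 5: x^-=[1.6404, 1.5529, -1.1775]  P^-=[0.5699 0.0716 -0.0761; 0.0716 0.3829 -0.3224; -0.0761 -0.3224 1.0062]  S=[0.9638 0.1676; 0.1676 0.8436]  K=[0.6163 -0.0461; 0.1027 0.3694; -0.1143 -0.1576]  nu=[1.0749, -2.9091]  x^+=[2.4370, 0.5888, -0.8420]  P^+=[0.2115 -0.0124 0.0011; -0.0124 0.2449 -0.2522; 0.0011 -0.2522 0.9666]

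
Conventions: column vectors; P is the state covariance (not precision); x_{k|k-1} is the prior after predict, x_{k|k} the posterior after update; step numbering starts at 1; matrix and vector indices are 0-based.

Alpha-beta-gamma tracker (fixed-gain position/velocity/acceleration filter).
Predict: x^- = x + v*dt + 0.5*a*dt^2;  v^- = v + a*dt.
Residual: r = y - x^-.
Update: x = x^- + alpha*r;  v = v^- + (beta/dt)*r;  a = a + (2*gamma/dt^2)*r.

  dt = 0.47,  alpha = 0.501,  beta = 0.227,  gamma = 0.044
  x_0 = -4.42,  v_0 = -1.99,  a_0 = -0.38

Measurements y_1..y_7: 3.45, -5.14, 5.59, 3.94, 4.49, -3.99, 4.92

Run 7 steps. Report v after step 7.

v_post = 0.7359

step 1: x_pred=-5.3973  r=8.8473  x^+=-0.9648  v^+=2.1044  a^+=3.1445
step 2: x_pred=0.3716  r=-5.5116  x^+=-2.3897  v^+=0.9204  a^+=0.9488
step 3: x_pred=-1.8523  r=7.4423  x^+=1.8763  v^+=4.9608  a^+=3.9136
step 4: x_pred=4.6401  r=-0.7001  x^+=4.2894  v^+=6.4621  a^+=3.6347
step 5: x_pred=7.7280  r=-3.2380  x^+=6.1058  v^+=6.6065  a^+=2.3448
step 6: x_pred=9.4698  r=-13.4598  x^+=2.7264  v^+=1.2078  a^+=-3.0172
step 7: x_pred=2.9609  r=1.9591  x^+=3.9424  v^+=0.7359  a^+=-2.2367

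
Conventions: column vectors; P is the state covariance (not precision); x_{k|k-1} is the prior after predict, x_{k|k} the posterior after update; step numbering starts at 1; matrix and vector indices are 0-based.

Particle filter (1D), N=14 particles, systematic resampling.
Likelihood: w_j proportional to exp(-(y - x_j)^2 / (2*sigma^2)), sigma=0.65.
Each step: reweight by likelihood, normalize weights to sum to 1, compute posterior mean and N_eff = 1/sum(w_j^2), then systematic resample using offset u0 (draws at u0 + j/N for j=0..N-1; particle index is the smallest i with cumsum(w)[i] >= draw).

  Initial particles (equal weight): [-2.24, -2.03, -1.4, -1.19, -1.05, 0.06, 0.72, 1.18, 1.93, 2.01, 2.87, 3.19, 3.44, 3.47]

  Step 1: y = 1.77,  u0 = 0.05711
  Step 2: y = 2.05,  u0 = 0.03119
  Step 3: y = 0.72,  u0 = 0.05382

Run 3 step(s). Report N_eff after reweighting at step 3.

N_eff = 7.3619

step 1: w=[0.0000, 0.0000, 0.0000, 0.0000, 0.0000, 0.0096, 0.0830, 0.2026, 0.2967, 0.2857, 0.0730, 0.0281, 0.0113, 0.0100]  mean=1.8190  Neff=4.4642  idx=[6, 7, 7, 7, 8, 8, 8, 8, 9, 9, 9, 9, 10, 12]
step 2: w=[0.0125, 0.0416, 0.0416, 0.0416, 0.1001, 0.1001, 0.1001, 0.1001, 0.1016, 0.1016, 0.1016, 0.1016, 0.0459, 0.0103]  mean=1.9126  Neff=11.2525  idx=[1, 3, 4, 5, 5, 6, 7, 7, 8, 9, 10, 10, 11, 12]
step 3: w=[0.2345, 0.2345, 0.0533, 0.0533, 0.0533, 0.0533, 0.0533, 0.0533, 0.0420, 0.0420, 0.0420, 0.0420, 0.0420, 0.0013]  mean=1.5963  Neff=7.3619  idx=[0, 0, 0, 1, 1, 1, 2, 3, 4, 6, 7, 9, 10, 12]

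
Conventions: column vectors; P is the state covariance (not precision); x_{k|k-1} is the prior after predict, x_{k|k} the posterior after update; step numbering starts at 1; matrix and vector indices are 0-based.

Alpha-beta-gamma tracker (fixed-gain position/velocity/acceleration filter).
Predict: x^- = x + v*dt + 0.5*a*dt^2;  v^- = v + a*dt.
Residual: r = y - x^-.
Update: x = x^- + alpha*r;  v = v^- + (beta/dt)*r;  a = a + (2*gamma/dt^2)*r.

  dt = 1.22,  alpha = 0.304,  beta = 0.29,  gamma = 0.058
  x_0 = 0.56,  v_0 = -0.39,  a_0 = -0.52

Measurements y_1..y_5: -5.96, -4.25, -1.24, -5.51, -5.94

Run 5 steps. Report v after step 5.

step 1: x_pred=-0.3028  r=-5.6572  x^+=-2.0226  v^+=-2.3691  a^+=-0.9609
step 2: x_pred=-5.6280  r=1.3780  x^+=-5.2091  v^+=-3.2139  a^+=-0.8535
step 3: x_pred=-9.7652  r=8.5252  x^+=-7.1736  v^+=-2.2287  a^+=-0.1891
step 4: x_pred=-10.0332  r=4.5232  x^+=-8.6582  v^+=-1.3841  a^+=0.1634
step 5: x_pred=-10.2252  r=4.2852  x^+=-8.9225  v^+=-0.1661  a^+=0.4974

v_post = -0.1661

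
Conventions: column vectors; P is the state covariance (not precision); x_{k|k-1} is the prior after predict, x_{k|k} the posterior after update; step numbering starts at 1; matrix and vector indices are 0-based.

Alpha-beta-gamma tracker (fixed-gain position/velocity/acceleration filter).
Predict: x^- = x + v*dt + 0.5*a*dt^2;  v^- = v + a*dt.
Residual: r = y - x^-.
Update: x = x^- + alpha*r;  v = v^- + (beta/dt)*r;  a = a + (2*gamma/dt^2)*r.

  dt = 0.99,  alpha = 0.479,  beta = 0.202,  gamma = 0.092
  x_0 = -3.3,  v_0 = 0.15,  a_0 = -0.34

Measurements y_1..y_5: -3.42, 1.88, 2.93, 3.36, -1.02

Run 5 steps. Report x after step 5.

x_post = 3.2734

step 1: x_pred=-3.3181  r=-0.1019  x^+=-3.3669  v^+=-0.2074  a^+=-0.3591
step 2: x_pred=-3.7482  r=5.6282  x^+=-1.0523  v^+=0.5855  a^+=0.6975
step 3: x_pred=-0.1309  r=3.0609  x^+=1.3353  v^+=1.9005  a^+=1.2721
step 4: x_pred=3.8402  r=-0.4802  x^+=3.6102  v^+=3.0620  a^+=1.1820
step 5: x_pred=7.2208  r=-8.2408  x^+=3.2734  v^+=2.5507  a^+=-0.3651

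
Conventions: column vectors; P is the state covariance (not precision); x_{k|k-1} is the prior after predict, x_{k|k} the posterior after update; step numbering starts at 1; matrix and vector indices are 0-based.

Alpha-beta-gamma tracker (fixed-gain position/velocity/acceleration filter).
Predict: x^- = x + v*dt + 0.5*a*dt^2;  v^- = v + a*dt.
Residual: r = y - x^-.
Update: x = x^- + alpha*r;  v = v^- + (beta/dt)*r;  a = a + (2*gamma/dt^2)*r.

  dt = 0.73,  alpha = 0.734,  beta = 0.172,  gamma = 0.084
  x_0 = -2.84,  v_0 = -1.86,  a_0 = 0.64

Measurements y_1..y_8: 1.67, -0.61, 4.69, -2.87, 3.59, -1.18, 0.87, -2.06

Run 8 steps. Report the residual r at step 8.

resid = -2.9236

step 1: x_pred=-4.0273  r=5.6973  x^+=0.1545  v^+=-0.0504  a^+=2.4361
step 2: x_pred=0.7668  r=-1.3768  x^+=-0.2438  v^+=1.4035  a^+=2.0021
step 3: x_pred=1.3143  r=3.3757  x^+=3.7921  v^+=3.6604  a^+=3.0663
step 4: x_pred=7.2812  r=-10.1512  x^+=-0.1698  v^+=3.5070  a^+=-0.1339
step 5: x_pred=2.3546  r=1.2354  x^+=3.2614  v^+=3.7003  a^+=0.2555
step 6: x_pred=6.0307  r=-7.2107  x^+=0.7380  v^+=2.1879  a^+=-2.0177
step 7: x_pred=1.7976  r=-0.9276  x^+=1.1167  v^+=0.4964  a^+=-2.3101
step 8: x_pred=0.8636  r=-2.9236  x^+=-1.2823  v^+=-1.8788  a^+=-3.2318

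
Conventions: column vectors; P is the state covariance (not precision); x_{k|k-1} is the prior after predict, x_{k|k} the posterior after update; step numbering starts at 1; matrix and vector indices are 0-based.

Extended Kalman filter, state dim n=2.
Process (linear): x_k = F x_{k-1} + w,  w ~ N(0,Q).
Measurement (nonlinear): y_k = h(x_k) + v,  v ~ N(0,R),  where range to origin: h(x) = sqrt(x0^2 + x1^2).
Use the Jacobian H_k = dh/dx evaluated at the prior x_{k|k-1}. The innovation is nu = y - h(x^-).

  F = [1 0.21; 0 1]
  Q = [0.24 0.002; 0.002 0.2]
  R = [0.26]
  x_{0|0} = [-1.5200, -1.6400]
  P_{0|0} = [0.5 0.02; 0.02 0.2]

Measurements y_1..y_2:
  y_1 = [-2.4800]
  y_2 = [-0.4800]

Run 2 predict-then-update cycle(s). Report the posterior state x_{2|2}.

x_post = [0.1308, 0.1917]

step 1: x^-=[-1.8644, -1.6400]  P^-=[0.7572 0.0640; 0.0640 0.4000]  H_jac=[-0.7508 -0.6605]  S=[0.9249]  K=[-0.6604; -0.3376]  nu=[-4.9631]  x^+=[1.4134, 0.0356]  P^+=[0.3538 -0.1422; -0.1422 0.2946]
step 2: x^-=[1.4209, 0.0356]  P^-=[0.5471 -0.0784; -0.0784 0.4946]  H_jac=[0.9997 0.0250]  S=[0.8031]  K=[0.6785; -0.0821]  nu=[-1.9014]  x^+=[0.1308, 0.1917]  P^+=[0.1773 -0.0336; -0.0336 0.4892]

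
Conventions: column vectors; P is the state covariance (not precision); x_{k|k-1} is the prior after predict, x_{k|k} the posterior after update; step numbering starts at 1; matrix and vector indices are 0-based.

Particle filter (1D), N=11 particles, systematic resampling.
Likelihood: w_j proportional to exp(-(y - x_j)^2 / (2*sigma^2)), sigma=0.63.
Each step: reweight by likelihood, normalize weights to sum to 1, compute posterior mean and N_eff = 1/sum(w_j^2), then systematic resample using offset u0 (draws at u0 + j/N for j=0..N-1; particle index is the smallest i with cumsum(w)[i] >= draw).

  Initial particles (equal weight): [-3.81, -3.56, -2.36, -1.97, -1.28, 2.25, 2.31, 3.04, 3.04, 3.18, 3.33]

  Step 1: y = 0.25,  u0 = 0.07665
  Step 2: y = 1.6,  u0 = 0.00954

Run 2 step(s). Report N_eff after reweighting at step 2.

N_eff = 1.9957

step 1: w=[0.0000, 0.0000, 0.0028, 0.0305, 0.7941, 0.0982, 0.0723, 0.0008, 0.0008, 0.0003, 0.0001]  mean=-0.6890  Neff=1.5470  idx=[4, 4, 4, 4, 4, 4, 4, 4, 4, 5, 6]
step 2: w=[0.0000, 0.0000, 0.0000, 0.0000, 0.0000, 0.0000, 0.0000, 0.0000, 0.0000, 0.5256, 0.4742]  mean=2.2776  Neff=1.9957  idx=[9, 9, 9, 9, 9, 9, 10, 10, 10, 10, 10]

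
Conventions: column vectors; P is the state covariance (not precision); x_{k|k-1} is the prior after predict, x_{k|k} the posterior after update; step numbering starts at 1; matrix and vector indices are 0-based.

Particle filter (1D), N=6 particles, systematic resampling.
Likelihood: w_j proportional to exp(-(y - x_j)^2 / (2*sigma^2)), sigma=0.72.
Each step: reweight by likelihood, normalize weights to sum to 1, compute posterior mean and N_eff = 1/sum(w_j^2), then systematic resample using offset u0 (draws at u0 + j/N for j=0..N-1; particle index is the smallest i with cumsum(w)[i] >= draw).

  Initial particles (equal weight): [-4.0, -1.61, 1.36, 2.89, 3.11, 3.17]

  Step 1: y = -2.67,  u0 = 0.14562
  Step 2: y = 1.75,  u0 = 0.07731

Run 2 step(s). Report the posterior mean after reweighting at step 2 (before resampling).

step 1: w=[0.3492, 0.6508, 0.0000, 0.0000, 0.0000, 0.0000]  mean=-2.4447  Neff=1.8333  idx=[0, 0, 1, 1, 1, 1]
step 2: w=[0.0000, 0.0000, 0.2500, 0.2500, 0.2500, 0.2500]  mean=-1.6100  Neff=4.0000  idx=[2, 2, 3, 4, 4, 5]

post_mean = -1.6100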